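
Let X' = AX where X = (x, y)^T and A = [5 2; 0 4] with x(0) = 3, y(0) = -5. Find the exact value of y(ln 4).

A = [[5,2],[0,4]]; eigenvalues λ = 5, 4.
Eigenvectors: (1,0) for λ=5, (-2,1) for λ=4.
From the initial condition, c_1 = -7, c_2 = -5.
y(ln 4) = (-7)(4^5)(0) + (-5)(4^4)(1) = -1280.

-1280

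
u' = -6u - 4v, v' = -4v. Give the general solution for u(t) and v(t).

Coefficient matrix A = [[-6, -4], [0, -4]].
Characteristic polynomial det(A - λI) = λ^2 + 10λ + 24 = 0.
Eigenvalues λ = -6, -4.
For λ=-6: (A-λI) row 1 is [0, -4], so an eigenvector is (1, 0).
For λ=-4: (A-λI) row 1 is [-2, -4], so an eigenvector is (2, -1).
General solution: C_1e^(-6t)(1,0) + C_2e^(-4t)(2,-1).

u(t) = C_1e^(-6t) + 2C_2e^(-4t), v(t) = -C_2e^(-4t)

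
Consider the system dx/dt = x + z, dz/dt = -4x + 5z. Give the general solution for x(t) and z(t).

x(t) = -K_1e^(3t) - K_2te^(3t) + K_2e^(3t), z(t) = -2K_1e^(3t) - 2K_2te^(3t) + K_2e^(3t)

Coefficient matrix A = [[1, 1], [-4, 5]].
Characteristic polynomial det(A - λI) = λ^2 - 6λ + 9 = 0.
Single eigenvalue λ = 3 with algebraic multiplicity 2.
Eigenvector v = (-1,-2); generalized eigenvector w with (A-λI)w=v is (1,1).
General solution: e^(3t)[K_1·v + K_2·(t·v + w)].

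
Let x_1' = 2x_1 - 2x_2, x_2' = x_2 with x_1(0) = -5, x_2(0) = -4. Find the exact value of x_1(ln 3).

3

A = [[2,-2],[0,1]]; eigenvalues λ = 1, 2.
Eigenvectors: (2,1) for λ=1, (-1,0) for λ=2.
From the initial condition, c_1 = -4, c_2 = -3.
x_1(ln 3) = (-4)(3^1)(2) + (-3)(3^2)(-1) = 3.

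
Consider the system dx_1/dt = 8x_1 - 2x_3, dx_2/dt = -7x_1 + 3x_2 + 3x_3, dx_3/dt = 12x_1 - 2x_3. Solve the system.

x_1(t) = K_2e^(4t) + K_3e^(2t), x_2(t) = K_1e^(3t) - K_2e^(4t) - 2K_3e^(2t), x_3(t) = 2K_2e^(4t) + 3K_3e^(2t)

Coefficient matrix A = [[8, 0, -2], [-7, 3, 3], [12, 0, -2]].
det(A - λI) = 0 gives eigenvalues λ = 3, 4, 2.
For λ=3: eigenvector (0,1,0).
For λ=4: eigenvector (1,-1,2).
For λ=2: eigenvector (1,-2,3).
General solution: K_1e^(3t)(0,1,0) + K_2e^(4t)(1,-1,2) + K_3e^(2t)(1,-2,3).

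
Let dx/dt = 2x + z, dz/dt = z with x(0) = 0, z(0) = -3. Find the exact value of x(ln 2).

-6

A = [[2,1],[0,1]]; eigenvalues λ = 1, 2.
Eigenvectors: (-1,1) for λ=1, (1,0) for λ=2.
From the initial condition, c_1 = -3, c_2 = -3.
x(ln 2) = (-3)(2^1)(-1) + (-3)(2^2)(1) = -6.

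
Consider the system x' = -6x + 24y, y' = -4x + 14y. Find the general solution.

Coefficient matrix A = [[-6, 24], [-4, 14]].
Characteristic polynomial det(A - λI) = λ^2 - 8λ + 12 = 0.
Eigenvalues λ = 2, 6.
For λ=2: (A-λI) row 1 is [-8, 24], so an eigenvector is (3, 1).
For λ=6: (A-λI) row 1 is [-12, 24], so an eigenvector is (2, 1).
General solution: C_1e^(2t)(3,1) + C_2e^(6t)(2,1).

x(t) = 3C_1e^(2t) + 2C_2e^(6t), y(t) = C_1e^(2t) + C_2e^(6t)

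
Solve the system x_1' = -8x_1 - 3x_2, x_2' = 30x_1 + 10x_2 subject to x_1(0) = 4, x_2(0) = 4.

Coefficient matrix A = [[-8, -3], [30, 10]].
Characteristic polynomial det(A - λI) = λ^2 - 2λ + 10 = 0.
Eigenvalues λ = 1 ± 3i (complex conjugate pair).
For λ=1+3i: an eigenvector is (0,-1) - i(1,-3) = (0 - i, -1 + 3i).
A real fundamental pair from Re and Im of e^((1+3i)t)v: X_1 = e^(t)(cos(3t)·(0,-1) + sin(3t)·(1,-3)), X_2 = e^(t)(sin(3t)·(0,-1) - cos(3t)·(1,-3)).
General solution: C_1X_1 + C_2X_2.
Applying x_1(0)=4, x_2(0)=4 gives C_1=-16, C_2=-4.

x_1(t) = -16e^(t)sin(3t) + 4e^(t)cos(3t), x_2(t) = 52e^(t)sin(3t) + 4e^(t)cos(3t)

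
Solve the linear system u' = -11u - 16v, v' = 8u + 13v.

Coefficient matrix A = [[-11, -16], [8, 13]].
Characteristic polynomial det(A - λI) = λ^2 - 2λ - 15 = 0.
Eigenvalues λ = 5, -3.
For λ=5: (A-λI) row 1 is [-16, -16], so an eigenvector is (1, -1).
For λ=-3: (A-λI) row 1 is [-8, -16], so an eigenvector is (2, -1).
General solution: C_1e^(5t)(1,-1) + C_2e^(-3t)(2,-1).

u(t) = C_1e^(5t) + 2C_2e^(-3t), v(t) = -C_1e^(5t) - C_2e^(-3t)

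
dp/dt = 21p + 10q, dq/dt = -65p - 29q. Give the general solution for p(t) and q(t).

Coefficient matrix A = [[21, 10], [-65, -29]].
Characteristic polynomial det(A - λI) = λ^2 + 8λ + 41 = 0.
Eigenvalues λ = -4 ± 5i (complex conjugate pair).
For λ=-4+5i: an eigenvector is (-1,3) - i(1,-2) = (-1 - i, 3 + 2i).
A real fundamental pair from Re and Im of e^((-4+5i)t)v: X_1 = e^(-4t)(cos(5t)·(-1,3) + sin(5t)·(1,-2)), X_2 = e^(-4t)(sin(5t)·(-1,3) - cos(5t)·(1,-2)).
General solution: K_1X_1 + K_2X_2.

p(t) = K_1e^(-4t)sin(5t) - K_1e^(-4t)cos(5t) - K_2e^(-4t)sin(5t) - K_2e^(-4t)cos(5t), q(t) = -2K_1e^(-4t)sin(5t) + 3K_1e^(-4t)cos(5t) + 3K_2e^(-4t)sin(5t) + 2K_2e^(-4t)cos(5t)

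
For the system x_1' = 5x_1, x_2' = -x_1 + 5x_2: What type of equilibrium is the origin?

unstable improper node

A = [[5,0],[-1,5]]; det(A-λI) = λ^2 - 10λ + 25.
repeated λ = 5 with a single eigenvector.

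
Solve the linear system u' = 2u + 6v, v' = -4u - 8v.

Coefficient matrix A = [[2, 6], [-4, -8]].
Characteristic polynomial det(A - λI) = λ^2 + 6λ + 8 = 0.
Eigenvalues λ = -2, -4.
For λ=-2: (A-λI) row 1 is [4, 6], so an eigenvector is (-3, 2).
For λ=-4: (A-λI) row 1 is [6, 6], so an eigenvector is (-1, 1).
General solution: C_1e^(-2t)(-3,2) + C_2e^(-4t)(-1,1).

u(t) = -3C_1e^(-2t) - C_2e^(-4t), v(t) = 2C_1e^(-2t) + C_2e^(-4t)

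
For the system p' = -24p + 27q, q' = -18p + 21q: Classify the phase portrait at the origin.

saddle

A = [[-24,27],[-18,21]]; det(A-λI) = λ^2 + 3λ - 18.
λ = 3, -6: opposite signs.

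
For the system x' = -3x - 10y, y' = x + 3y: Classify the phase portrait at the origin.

center

A = [[-3,-10],[1,3]]; det(A-λI) = λ^2 + 1.
λ = 0 ± i: zero real part.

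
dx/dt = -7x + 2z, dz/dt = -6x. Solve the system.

x(t) = 2K_1e^(-4t) + K_2e^(-3t), z(t) = 3K_1e^(-4t) + 2K_2e^(-3t)

Coefficient matrix A = [[-7, 2], [-6, 0]].
Characteristic polynomial det(A - λI) = λ^2 + 7λ + 12 = 0.
Eigenvalues λ = -4, -3.
For λ=-4: (A-λI) row 1 is [-3, 2], so an eigenvector is (2, 3).
For λ=-3: (A-λI) row 1 is [-4, 2], so an eigenvector is (1, 2).
General solution: K_1e^(-4t)(2,3) + K_2e^(-3t)(1,2).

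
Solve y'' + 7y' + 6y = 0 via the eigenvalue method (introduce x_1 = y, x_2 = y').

y(t) = K_1e^(-6t) + K_2e^(-t)

Let x_1 = y, x_2 = y'. Then x_1' = x_2 and x_2' = -6x_1 - 7x_2.
A = [[0,1],[-6,-7]]; det(A-λI) = λ^2 + 7λ + 6.
Eigenvalues λ = -6, -1 with eigenvectors (1,-6), (1,-1).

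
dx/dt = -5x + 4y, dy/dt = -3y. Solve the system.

Coefficient matrix A = [[-5, 4], [0, -3]].
Characteristic polynomial det(A - λI) = λ^2 + 8λ + 15 = 0.
Eigenvalues λ = -5, -3.
For λ=-5: (A-λI) row 1 is [0, 4], so an eigenvector is (1, 0).
For λ=-3: (A-λI) row 1 is [-2, 4], so an eigenvector is (-2, -1).
General solution: K_1e^(-5t)(1,0) + K_2e^(-3t)(-2,-1).

x(t) = K_1e^(-5t) - 2K_2e^(-3t), y(t) = -K_2e^(-3t)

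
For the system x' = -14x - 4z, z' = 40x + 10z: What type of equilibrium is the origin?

A = [[-14,-4],[40,10]]; det(A-λI) = λ^2 + 4λ + 20.
λ = -2 ± 4i: negative real part.

stable spiral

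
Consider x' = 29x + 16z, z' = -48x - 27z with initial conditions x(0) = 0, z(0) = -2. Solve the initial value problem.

x(t) = -4e^(5t) + 4e^(-3t), z(t) = 6e^(5t) - 8e^(-3t)

Coefficient matrix A = [[29, 16], [-48, -27]].
Characteristic polynomial det(A - λI) = λ^2 - 2λ - 15 = 0.
Eigenvalues λ = 5, -3.
For λ=5: (A-λI) row 1 is [24, 16], so an eigenvector is (-2, 3).
For λ=-3: (A-λI) row 1 is [32, 16], so an eigenvector is (-1, 2).
General solution: K_1e^(5t)(-2,3) + K_2e^(-3t)(-1,2).
Applying x(0)=0, z(0)=-2 gives K_1=2, K_2=-4.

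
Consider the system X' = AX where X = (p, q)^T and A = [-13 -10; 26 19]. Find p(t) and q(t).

Coefficient matrix A = [[-13, -10], [26, 19]].
Characteristic polynomial det(A - λI) = λ^2 - 6λ + 13 = 0.
Eigenvalues λ = 3 ± 2i (complex conjugate pair).
For λ=3+2i: an eigenvector is (2,-3) - i(-1,2) = (2 + i, -3 - 2i).
A real fundamental pair from Re and Im of e^((3+2i)t)v: X_1 = e^(3t)(cos(2t)·(2,-3) + sin(2t)·(-1,2)), X_2 = e^(3t)(sin(2t)·(2,-3) - cos(2t)·(-1,2)).
General solution: c_1X_1 + c_2X_2.

p(t) = -c_1e^(3t)sin(2t) + 2c_1e^(3t)cos(2t) + 2c_2e^(3t)sin(2t) + c_2e^(3t)cos(2t), q(t) = 2c_1e^(3t)sin(2t) - 3c_1e^(3t)cos(2t) - 3c_2e^(3t)sin(2t) - 2c_2e^(3t)cos(2t)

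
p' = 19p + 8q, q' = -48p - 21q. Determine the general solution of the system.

Coefficient matrix A = [[19, 8], [-48, -21]].
Characteristic polynomial det(A - λI) = λ^2 + 2λ - 15 = 0.
Eigenvalues λ = -5, 3.
For λ=-5: (A-λI) row 1 is [24, 8], so an eigenvector is (-1, 3).
For λ=3: (A-λI) row 1 is [16, 8], so an eigenvector is (1, -2).
General solution: K_1e^(-5t)(-1,3) + K_2e^(3t)(1,-2).

p(t) = -K_1e^(-5t) + K_2e^(3t), q(t) = 3K_1e^(-5t) - 2K_2e^(3t)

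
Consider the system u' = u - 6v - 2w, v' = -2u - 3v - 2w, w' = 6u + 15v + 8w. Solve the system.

Coefficient matrix A = [[1, -6, -2], [-2, -3, -2], [6, 15, 8]].
det(A - λI) = 0 gives eigenvalues λ = 3, 1, 2.
For λ=3: eigenvector (0,-1,3).
For λ=1: eigenvector (1,1,-3).
For λ=2: eigenvector (-2,-2,7).
General solution: K_1e^(3t)(0,-1,3) + K_2e^(t)(1,1,-3) + K_3e^(2t)(-2,-2,7).

u(t) = K_2e^(t) - 2K_3e^(2t), v(t) = -K_1e^(3t) + K_2e^(t) - 2K_3e^(2t), w(t) = 3K_1e^(3t) - 3K_2e^(t) + 7K_3e^(2t)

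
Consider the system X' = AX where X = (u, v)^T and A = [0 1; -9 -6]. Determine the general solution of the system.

u(t) = -C_1e^(-3t) - C_2te^(-3t), v(t) = 3C_1e^(-3t) + 3C_2te^(-3t) - C_2e^(-3t)

Coefficient matrix A = [[0, 1], [-9, -6]].
Characteristic polynomial det(A - λI) = λ^2 + 6λ + 9 = 0.
Single eigenvalue λ = -3 with algebraic multiplicity 2.
Eigenvector v = (-1,3); generalized eigenvector w with (A-λI)w=v is (0,-1).
General solution: e^(-3t)[C_1·v + C_2·(t·v + w)].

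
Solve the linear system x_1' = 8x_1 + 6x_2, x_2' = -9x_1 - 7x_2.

x_1(t) = K_1e^(2t) - 2K_2e^(-t), x_2(t) = -K_1e^(2t) + 3K_2e^(-t)

Coefficient matrix A = [[8, 6], [-9, -7]].
Characteristic polynomial det(A - λI) = λ^2 - λ - 2 = 0.
Eigenvalues λ = 2, -1.
For λ=2: (A-λI) row 1 is [6, 6], so an eigenvector is (1, -1).
For λ=-1: (A-λI) row 1 is [9, 6], so an eigenvector is (-2, 3).
General solution: K_1e^(2t)(1,-1) + K_2e^(-t)(-2,3).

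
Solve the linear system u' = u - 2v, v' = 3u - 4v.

Coefficient matrix A = [[1, -2], [3, -4]].
Characteristic polynomial det(A - λI) = λ^2 + 3λ + 2 = 0.
Eigenvalues λ = -2, -1.
For λ=-2: (A-λI) row 1 is [3, -2], so an eigenvector is (-2, -3).
For λ=-1: (A-λI) row 1 is [2, -2], so an eigenvector is (1, 1).
General solution: K_1e^(-2t)(-2,-3) + K_2e^(-t)(1,1).

u(t) = -2K_1e^(-2t) + K_2e^(-t), v(t) = -3K_1e^(-2t) + K_2e^(-t)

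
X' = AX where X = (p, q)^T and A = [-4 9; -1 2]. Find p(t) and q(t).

p(t) = -3C_1e^(-t) - 3C_2te^(-t) + C_2e^(-t), q(t) = -C_1e^(-t) - C_2te^(-t)

Coefficient matrix A = [[-4, 9], [-1, 2]].
Characteristic polynomial det(A - λI) = λ^2 + 2λ + 1 = 0.
Single eigenvalue λ = -1 with algebraic multiplicity 2.
Eigenvector v = (-3,-1); generalized eigenvector w with (A-λI)w=v is (1,0).
General solution: e^(-t)[C_1·v + C_2·(t·v + w)].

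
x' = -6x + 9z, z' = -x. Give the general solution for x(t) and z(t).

Coefficient matrix A = [[-6, 9], [-1, 0]].
Characteristic polynomial det(A - λI) = λ^2 + 6λ + 9 = 0.
Single eigenvalue λ = -3 with algebraic multiplicity 2.
Eigenvector v = (3,1); generalized eigenvector w with (A-λI)w=v is (2,1).
General solution: e^(-3t)[c_1·v + c_2·(t·v + w)].

x(t) = 3c_1e^(-3t) + 3c_2te^(-3t) + 2c_2e^(-3t), z(t) = c_1e^(-3t) + c_2te^(-3t) + c_2e^(-3t)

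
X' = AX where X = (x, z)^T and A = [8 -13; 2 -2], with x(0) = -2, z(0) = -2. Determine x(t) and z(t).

x(t) = 16e^(3t)sin(t) - 2e^(3t)cos(t), z(t) = 6e^(3t)sin(t) - 2e^(3t)cos(t)

Coefficient matrix A = [[8, -13], [2, -2]].
Characteristic polynomial det(A - λI) = λ^2 - 6λ + 10 = 0.
Eigenvalues λ = 3 ± i (complex conjugate pair).
For λ=3+i: an eigenvector is (-2,-1) - i(3,1) = (-2 - 3i, -1 - i).
A real fundamental pair from Re and Im of e^((3+i)t)v: X_1 = e^(3t)(cos(t)·(-2,-1) + sin(t)·(3,1)), X_2 = e^(3t)(sin(t)·(-2,-1) - cos(t)·(3,1)).
General solution: C_1X_1 + C_2X_2.
Applying x(0)=-2, z(0)=-2 gives C_1=4, C_2=-2.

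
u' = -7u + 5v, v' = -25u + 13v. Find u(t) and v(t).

Coefficient matrix A = [[-7, 5], [-25, 13]].
Characteristic polynomial det(A - λI) = λ^2 - 6λ + 34 = 0.
Eigenvalues λ = 3 ± 5i (complex conjugate pair).
For λ=3+5i: an eigenvector is (0,-1) - i(-1,-2) = (0 + i, -1 + 2i).
A real fundamental pair from Re and Im of e^((3+5i)t)v: X_1 = e^(3t)(cos(5t)·(0,-1) + sin(5t)·(-1,-2)), X_2 = e^(3t)(sin(5t)·(0,-1) - cos(5t)·(-1,-2)).
General solution: c_1X_1 + c_2X_2.

u(t) = -c_1e^(3t)sin(5t) + c_2e^(3t)cos(5t), v(t) = -2c_1e^(3t)sin(5t) - c_1e^(3t)cos(5t) - c_2e^(3t)sin(5t) + 2c_2e^(3t)cos(5t)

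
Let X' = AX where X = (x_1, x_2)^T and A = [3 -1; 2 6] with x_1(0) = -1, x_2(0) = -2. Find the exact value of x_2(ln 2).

-128

A = [[3,-1],[2,6]]; eigenvalues λ = 5, 4.
Eigenvectors: (-1,2) for λ=5, (-1,1) for λ=4.
From the initial condition, c_1 = -3, c_2 = 4.
x_2(ln 2) = (-3)(2^5)(2) + (4)(2^4)(1) = -128.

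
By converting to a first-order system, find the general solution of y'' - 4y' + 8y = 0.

Let x_1 = y, x_2 = y'. Then x_1' = x_2 and x_2' = -8x_1 + 4x_2.
A = [[0,1],[-8,4]]; det(A-λI) = λ^2 - 4λ + 8.
Eigenvalues λ = 2 ± 2i.

y(t) = K_1e^(2t)cos(2t) + K_2e^(2t)sin(2t)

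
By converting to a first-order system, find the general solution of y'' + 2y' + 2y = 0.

y(t) = c_1e^(-t)cos(t) + c_2e^(-t)sin(t)

Let x_1 = y, x_2 = y'. Then x_1' = x_2 and x_2' = -2x_1 - 2x_2.
A = [[0,1],[-2,-2]]; det(A-λI) = λ^2 + 2λ + 2.
Eigenvalues λ = -1 ± i.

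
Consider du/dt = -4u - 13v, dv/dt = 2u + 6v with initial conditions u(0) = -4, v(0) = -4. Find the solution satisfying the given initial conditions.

Coefficient matrix A = [[-4, -13], [2, 6]].
Characteristic polynomial det(A - λI) = λ^2 - 2λ + 2 = 0.
Eigenvalues λ = 1 ± i (complex conjugate pair).
For λ=1+i: an eigenvector is (2,-1) - i(3,-1) = (2 - 3i, -1 + i).
A real fundamental pair from Re and Im of e^((1+i)t)v: X_1 = e^(t)(cos(t)·(2,-1) + sin(t)·(3,-1)), X_2 = e^(t)(sin(t)·(2,-1) - cos(t)·(3,-1)).
General solution: K_1X_1 + K_2X_2.
Applying u(0)=-4, v(0)=-4 gives K_1=16, K_2=12.

u(t) = 72e^(t)sin(t) - 4e^(t)cos(t), v(t) = -28e^(t)sin(t) - 4e^(t)cos(t)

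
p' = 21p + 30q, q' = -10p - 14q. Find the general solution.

p(t) = -3C_1e^(t) + 2C_2e^(6t), q(t) = 2C_1e^(t) - C_2e^(6t)

Coefficient matrix A = [[21, 30], [-10, -14]].
Characteristic polynomial det(A - λI) = λ^2 - 7λ + 6 = 0.
Eigenvalues λ = 1, 6.
For λ=1: (A-λI) row 1 is [20, 30], so an eigenvector is (-3, 2).
For λ=6: (A-λI) row 1 is [15, 30], so an eigenvector is (2, -1).
General solution: C_1e^(t)(-3,2) + C_2e^(6t)(2,-1).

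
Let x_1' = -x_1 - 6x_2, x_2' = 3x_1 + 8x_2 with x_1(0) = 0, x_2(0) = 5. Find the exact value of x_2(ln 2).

A = [[-1,-6],[3,8]]; eigenvalues λ = 2, 5.
Eigenvectors: (2,-1) for λ=2, (1,-1) for λ=5.
From the initial condition, c_1 = 5, c_2 = -10.
x_2(ln 2) = (5)(2^2)(-1) + (-10)(2^5)(-1) = 300.

300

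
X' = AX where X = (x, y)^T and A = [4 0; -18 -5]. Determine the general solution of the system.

Coefficient matrix A = [[4, 0], [-18, -5]].
Characteristic polynomial det(A - λI) = λ^2 + λ - 20 = 0.
Eigenvalues λ = -5, 4.
For λ=-5: (A-λI) row 1 is [9, 0], so an eigenvector is (0, 1).
For λ=4: (A-λI) row 2 is [-18, -9], so an eigenvector is (1, -2).
General solution: c_1e^(-5t)(0,1) + c_2e^(4t)(1,-2).

x(t) = c_2e^(4t), y(t) = c_1e^(-5t) - 2c_2e^(4t)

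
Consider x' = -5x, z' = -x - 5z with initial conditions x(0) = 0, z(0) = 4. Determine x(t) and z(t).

x(t) = 0, z(t) = 4e^(-5t)

Coefficient matrix A = [[-5, 0], [-1, -5]].
Characteristic polynomial det(A - λI) = λ^2 + 10λ + 25 = 0.
Single eigenvalue λ = -5 with algebraic multiplicity 2.
Eigenvector v = (0,-1); generalized eigenvector w with (A-λI)w=v is (1,2).
General solution: e^(-5t)[C_1·v + C_2·(t·v + w)].
Applying x(0)=0, z(0)=4 gives C_1=-4, C_2=0.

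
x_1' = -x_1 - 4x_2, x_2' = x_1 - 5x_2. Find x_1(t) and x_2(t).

x_1(t) = -2K_1e^(-3t) - 2K_2te^(-3t) - K_2e^(-3t), x_2(t) = -K_1e^(-3t) - K_2te^(-3t)

Coefficient matrix A = [[-1, -4], [1, -5]].
Characteristic polynomial det(A - λI) = λ^2 + 6λ + 9 = 0.
Single eigenvalue λ = -3 with algebraic multiplicity 2.
Eigenvector v = (-2,-1); generalized eigenvector w with (A-λI)w=v is (-1,0).
General solution: e^(-3t)[K_1·v + K_2·(t·v + w)].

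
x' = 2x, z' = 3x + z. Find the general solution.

x(t) = K_2e^(2t), z(t) = K_1e^(t) + 3K_2e^(2t)

Coefficient matrix A = [[2, 0], [3, 1]].
Characteristic polynomial det(A - λI) = λ^2 - 3λ + 2 = 0.
Eigenvalues λ = 1, 2.
For λ=1: (A-λI) row 1 is [1, 0], so an eigenvector is (0, 1).
For λ=2: (A-λI) row 2 is [3, -1], so an eigenvector is (1, 3).
General solution: K_1e^(t)(0,1) + K_2e^(2t)(1,3).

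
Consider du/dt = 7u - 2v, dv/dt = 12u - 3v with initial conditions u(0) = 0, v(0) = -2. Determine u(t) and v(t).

Coefficient matrix A = [[7, -2], [12, -3]].
Characteristic polynomial det(A - λI) = λ^2 - 4λ + 3 = 0.
Eigenvalues λ = 3, 1.
For λ=3: (A-λI) row 1 is [4, -2], so an eigenvector is (1, 2).
For λ=1: (A-λI) row 1 is [6, -2], so an eigenvector is (1, 3).
General solution: c_1e^(3t)(1,2) + c_2e^(t)(1,3).
Applying u(0)=0, v(0)=-2 gives c_1=2, c_2=-2.

u(t) = 2e^(3t) - 2e^(t), v(t) = 4e^(3t) - 6e^(t)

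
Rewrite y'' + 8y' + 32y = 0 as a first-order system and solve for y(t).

y(t) = c_1e^(-4t)cos(4t) + c_2e^(-4t)sin(4t)

Let x_1 = y, x_2 = y'. Then x_1' = x_2 and x_2' = -32x_1 - 8x_2.
A = [[0,1],[-32,-8]]; det(A-λI) = λ^2 + 8λ + 32.
Eigenvalues λ = -4 ± 4i.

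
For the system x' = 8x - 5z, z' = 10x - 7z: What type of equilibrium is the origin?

saddle

A = [[8,-5],[10,-7]]; det(A-λI) = λ^2 - λ - 6.
λ = -2, 3: opposite signs.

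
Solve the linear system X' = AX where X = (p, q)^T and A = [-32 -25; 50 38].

p(t) = -c_1e^(3t)sin(5t) - 2c_1e^(3t)cos(5t) - 2c_2e^(3t)sin(5t) + c_2e^(3t)cos(5t), q(t) = c_1e^(3t)sin(5t) + 3c_1e^(3t)cos(5t) + 3c_2e^(3t)sin(5t) - c_2e^(3t)cos(5t)

Coefficient matrix A = [[-32, -25], [50, 38]].
Characteristic polynomial det(A - λI) = λ^2 - 6λ + 34 = 0.
Eigenvalues λ = 3 ± 5i (complex conjugate pair).
For λ=3+5i: an eigenvector is (-2,3) - i(-1,1) = (-2 + i, 3 - i).
A real fundamental pair from Re and Im of e^((3+5i)t)v: X_1 = e^(3t)(cos(5t)·(-2,3) + sin(5t)·(-1,1)), X_2 = e^(3t)(sin(5t)·(-2,3) - cos(5t)·(-1,1)).
General solution: c_1X_1 + c_2X_2.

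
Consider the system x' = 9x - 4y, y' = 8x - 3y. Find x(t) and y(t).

Coefficient matrix A = [[9, -4], [8, -3]].
Characteristic polynomial det(A - λI) = λ^2 - 6λ + 5 = 0.
Eigenvalues λ = 1, 5.
For λ=1: (A-λI) row 1 is [8, -4], so an eigenvector is (1, 2).
For λ=5: (A-λI) row 1 is [4, -4], so an eigenvector is (1, 1).
General solution: C_1e^(t)(1,2) + C_2e^(5t)(1,1).

x(t) = C_1e^(t) + C_2e^(5t), y(t) = 2C_1e^(t) + C_2e^(5t)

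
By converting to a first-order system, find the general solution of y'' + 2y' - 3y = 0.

y(t) = c_1e^(t) + c_2e^(-3t)

Let x_1 = y, x_2 = y'. Then x_1' = x_2 and x_2' = 3x_1 - 2x_2.
A = [[0,1],[3,-2]]; det(A-λI) = λ^2 + 2λ - 3.
Eigenvalues λ = 1, -3 with eigenvectors (1,1), (1,-3).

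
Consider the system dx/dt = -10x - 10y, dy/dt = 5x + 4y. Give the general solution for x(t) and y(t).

Coefficient matrix A = [[-10, -10], [5, 4]].
Characteristic polynomial det(A - λI) = λ^2 + 6λ + 10 = 0.
Eigenvalues λ = -3 ± i (complex conjugate pair).
For λ=-3+i: an eigenvector is (-1,1) - i(-3,2) = (-1 + 3i, 1 - 2i).
A real fundamental pair from Re and Im of e^((-3+i)t)v: X_1 = e^(-3t)(cos(t)·(-1,1) + sin(t)·(-3,2)), X_2 = e^(-3t)(sin(t)·(-1,1) - cos(t)·(-3,2)).
General solution: C_1X_1 + C_2X_2.

x(t) = -3C_1e^(-3t)sin(t) - C_1e^(-3t)cos(t) - C_2e^(-3t)sin(t) + 3C_2e^(-3t)cos(t), y(t) = 2C_1e^(-3t)sin(t) + C_1e^(-3t)cos(t) + C_2e^(-3t)sin(t) - 2C_2e^(-3t)cos(t)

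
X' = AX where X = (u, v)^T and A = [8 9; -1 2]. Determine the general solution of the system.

u(t) = -3K_1e^(5t) - 3K_2te^(5t) + 2K_2e^(5t), v(t) = K_1e^(5t) + K_2te^(5t) - K_2e^(5t)

Coefficient matrix A = [[8, 9], [-1, 2]].
Characteristic polynomial det(A - λI) = λ^2 - 10λ + 25 = 0.
Single eigenvalue λ = 5 with algebraic multiplicity 2.
Eigenvector v = (-3,1); generalized eigenvector w with (A-λI)w=v is (2,-1).
General solution: e^(5t)[K_1·v + K_2·(t·v + w)].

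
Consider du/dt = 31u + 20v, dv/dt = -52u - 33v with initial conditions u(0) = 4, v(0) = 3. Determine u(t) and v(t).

Coefficient matrix A = [[31, 20], [-52, -33]].
Characteristic polynomial det(A - λI) = λ^2 + 2λ + 17 = 0.
Eigenvalues λ = -1 ± 4i (complex conjugate pair).
For λ=-1+4i: an eigenvector is (2,-3) - i(1,-2) = (2 - i, -3 + 2i).
A real fundamental pair from Re and Im of e^((-1+4i)t)v: X_1 = e^(-t)(cos(4t)·(2,-3) + sin(4t)·(1,-2)), X_2 = e^(-t)(sin(4t)·(2,-3) - cos(4t)·(1,-2)).
General solution: K_1X_1 + K_2X_2.
Applying u(0)=4, v(0)=3 gives K_1=11, K_2=18.

u(t) = 47e^(-t)sin(4t) + 4e^(-t)cos(4t), v(t) = -76e^(-t)sin(4t) + 3e^(-t)cos(4t)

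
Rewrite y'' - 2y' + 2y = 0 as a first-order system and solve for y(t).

y(t) = c_1e^(t)cos(t) + c_2e^(t)sin(t)

Let x_1 = y, x_2 = y'. Then x_1' = x_2 and x_2' = -2x_1 + 2x_2.
A = [[0,1],[-2,2]]; det(A-λI) = λ^2 - 2λ + 2.
Eigenvalues λ = 1 ± i.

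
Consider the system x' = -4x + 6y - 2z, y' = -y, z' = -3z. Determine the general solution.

Coefficient matrix A = [[-4, 6, -2], [0, -1, 0], [0, 0, -3]].
det(A - λI) = 0 gives eigenvalues λ = -3, -1, -4.
For λ=-3: eigenvector (-2,0,1).
For λ=-1: eigenvector (2,1,0).
For λ=-4: eigenvector (1,0,0).
General solution: K_1e^(-3t)(-2,0,1) + K_2e^(-t)(2,1,0) + K_3e^(-4t)(1,0,0).

x(t) = -2K_1e^(-3t) + 2K_2e^(-t) + K_3e^(-4t), y(t) = K_2e^(-t), z(t) = K_1e^(-3t)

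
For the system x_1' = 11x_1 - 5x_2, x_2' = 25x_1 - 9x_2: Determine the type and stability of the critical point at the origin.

unstable spiral

A = [[11,-5],[25,-9]]; det(A-λI) = λ^2 - 2λ + 26.
λ = 1 ± 5i: positive real part.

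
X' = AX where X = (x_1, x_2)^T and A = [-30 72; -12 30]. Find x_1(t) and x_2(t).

Coefficient matrix A = [[-30, 72], [-12, 30]].
Characteristic polynomial det(A - λI) = λ^2 - 36 = 0.
Eigenvalues λ = 6, -6.
For λ=6: (A-λI) row 1 is [-36, 72], so an eigenvector is (2, 1).
For λ=-6: (A-λI) row 1 is [-24, 72], so an eigenvector is (3, 1).
General solution: C_1e^(6t)(2,1) + C_2e^(-6t)(3,1).

x_1(t) = 2C_1e^(6t) + 3C_2e^(-6t), x_2(t) = C_1e^(6t) + C_2e^(-6t)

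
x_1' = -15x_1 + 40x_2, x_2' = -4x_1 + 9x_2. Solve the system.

x_1(t) = 3c_1e^(-3t)sin(4t) - c_1e^(-3t)cos(4t) - c_2e^(-3t)sin(4t) - 3c_2e^(-3t)cos(4t), x_2(t) = c_1e^(-3t)sin(4t) - c_2e^(-3t)cos(4t)

Coefficient matrix A = [[-15, 40], [-4, 9]].
Characteristic polynomial det(A - λI) = λ^2 + 6λ + 25 = 0.
Eigenvalues λ = -3 ± 4i (complex conjugate pair).
For λ=-3+4i: an eigenvector is (-1,0) - i(3,1) = (-1 - 3i, 0 - i).
A real fundamental pair from Re and Im of e^((-3+4i)t)v: X_1 = e^(-3t)(cos(4t)·(-1,0) + sin(4t)·(3,1)), X_2 = e^(-3t)(sin(4t)·(-1,0) - cos(4t)·(3,1)).
General solution: c_1X_1 + c_2X_2.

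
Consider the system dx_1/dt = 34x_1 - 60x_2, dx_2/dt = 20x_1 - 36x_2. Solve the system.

x_1(t) = -2C_1e^(4t) + 3C_2e^(-6t), x_2(t) = -C_1e^(4t) + 2C_2e^(-6t)

Coefficient matrix A = [[34, -60], [20, -36]].
Characteristic polynomial det(A - λI) = λ^2 + 2λ - 24 = 0.
Eigenvalues λ = 4, -6.
For λ=4: (A-λI) row 1 is [30, -60], so an eigenvector is (-2, -1).
For λ=-6: (A-λI) row 1 is [40, -60], so an eigenvector is (3, 2).
General solution: C_1e^(4t)(-2,-1) + C_2e^(-6t)(3,2).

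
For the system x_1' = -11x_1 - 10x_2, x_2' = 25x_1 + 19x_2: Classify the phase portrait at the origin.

A = [[-11,-10],[25,19]]; det(A-λI) = λ^2 - 8λ + 41.
λ = 4 ± 5i: positive real part.

unstable spiral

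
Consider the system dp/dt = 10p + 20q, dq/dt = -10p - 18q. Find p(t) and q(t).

p(t) = K_1e^(-4t)sin(2t) + 3K_1e^(-4t)cos(2t) + 3K_2e^(-4t)sin(2t) - K_2e^(-4t)cos(2t), q(t) = -K_1e^(-4t)sin(2t) - 2K_1e^(-4t)cos(2t) - 2K_2e^(-4t)sin(2t) + K_2e^(-4t)cos(2t)

Coefficient matrix A = [[10, 20], [-10, -18]].
Characteristic polynomial det(A - λI) = λ^2 + 8λ + 20 = 0.
Eigenvalues λ = -4 ± 2i (complex conjugate pair).
For λ=-4+2i: an eigenvector is (3,-2) - i(1,-1) = (3 - i, -2 + i).
A real fundamental pair from Re and Im of e^((-4+2i)t)v: X_1 = e^(-4t)(cos(2t)·(3,-2) + sin(2t)·(1,-1)), X_2 = e^(-4t)(sin(2t)·(3,-2) - cos(2t)·(1,-1)).
General solution: K_1X_1 + K_2X_2.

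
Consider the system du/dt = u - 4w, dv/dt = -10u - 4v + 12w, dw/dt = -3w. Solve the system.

u(t) = -C_1e^(t) + C_3e^(-3t), v(t) = 2C_1e^(t) + C_2e^(-4t) + 2C_3e^(-3t), w(t) = C_3e^(-3t)

Coefficient matrix A = [[1, 0, -4], [-10, -4, 12], [0, 0, -3]].
det(A - λI) = 0 gives eigenvalues λ = 1, -4, -3.
For λ=1: eigenvector (-1,2,0).
For λ=-4: eigenvector (0,1,0).
For λ=-3: eigenvector (1,2,1).
General solution: C_1e^(t)(-1,2,0) + C_2e^(-4t)(0,1,0) + C_3e^(-3t)(1,2,1).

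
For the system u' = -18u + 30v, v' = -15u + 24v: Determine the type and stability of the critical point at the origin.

unstable spiral

A = [[-18,30],[-15,24]]; det(A-λI) = λ^2 - 6λ + 18.
λ = 3 ± 3i: positive real part.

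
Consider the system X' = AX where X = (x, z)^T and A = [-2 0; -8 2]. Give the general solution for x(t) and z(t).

Coefficient matrix A = [[-2, 0], [-8, 2]].
Characteristic polynomial det(A - λI) = λ^2 - 4 = 0.
Eigenvalues λ = -2, 2.
For λ=-2: (A-λI) row 2 is [-8, 4], so an eigenvector is (1, 2).
For λ=2: (A-λI) row 1 is [-4, 0], so an eigenvector is (0, 1).
General solution: K_1e^(-2t)(1,2) + K_2e^(2t)(0,1).

x(t) = K_1e^(-2t), z(t) = 2K_1e^(-2t) + K_2e^(2t)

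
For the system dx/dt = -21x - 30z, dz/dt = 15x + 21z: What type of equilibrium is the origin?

center

A = [[-21,-30],[15,21]]; det(A-λI) = λ^2 + 9.
λ = 0 ± 3i: zero real part.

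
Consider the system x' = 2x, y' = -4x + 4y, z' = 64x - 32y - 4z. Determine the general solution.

x(t) = K_1e^(2t), y(t) = 2K_1e^(2t) + K_2e^(4t), z(t) = -4K_2e^(4t) + K_3e^(-4t)

Coefficient matrix A = [[2, 0, 0], [-4, 4, 0], [64, -32, -4]].
det(A - λI) = 0 gives eigenvalues λ = 2, 4, -4.
For λ=2: eigenvector (1,2,0).
For λ=4: eigenvector (0,1,-4).
For λ=-4: eigenvector (0,0,1).
General solution: K_1e^(2t)(1,2,0) + K_2e^(4t)(0,1,-4) + K_3e^(-4t)(0,0,1).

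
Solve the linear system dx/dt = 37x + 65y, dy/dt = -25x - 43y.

x(t) = 3C_1e^(-3t)sin(5t) + 2C_1e^(-3t)cos(5t) + 2C_2e^(-3t)sin(5t) - 3C_2e^(-3t)cos(5t), y(t) = -2C_1e^(-3t)sin(5t) - C_1e^(-3t)cos(5t) - C_2e^(-3t)sin(5t) + 2C_2e^(-3t)cos(5t)

Coefficient matrix A = [[37, 65], [-25, -43]].
Characteristic polynomial det(A - λI) = λ^2 + 6λ + 34 = 0.
Eigenvalues λ = -3 ± 5i (complex conjugate pair).
For λ=-3+5i: an eigenvector is (2,-1) - i(3,-2) = (2 - 3i, -1 + 2i).
A real fundamental pair from Re and Im of e^((-3+5i)t)v: X_1 = e^(-3t)(cos(5t)·(2,-1) + sin(5t)·(3,-2)), X_2 = e^(-3t)(sin(5t)·(2,-1) - cos(5t)·(3,-2)).
General solution: C_1X_1 + C_2X_2.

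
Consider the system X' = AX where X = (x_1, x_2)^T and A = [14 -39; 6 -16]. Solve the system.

x_1(t) = -2C_1e^(-t)sin(3t) - 3C_1e^(-t)cos(3t) - 3C_2e^(-t)sin(3t) + 2C_2e^(-t)cos(3t), x_2(t) = -C_1e^(-t)sin(3t) - C_1e^(-t)cos(3t) - C_2e^(-t)sin(3t) + C_2e^(-t)cos(3t)

Coefficient matrix A = [[14, -39], [6, -16]].
Characteristic polynomial det(A - λI) = λ^2 + 2λ + 10 = 0.
Eigenvalues λ = -1 ± 3i (complex conjugate pair).
For λ=-1+3i: an eigenvector is (-3,-1) - i(-2,-1) = (-3 + 2i, -1 + i).
A real fundamental pair from Re and Im of e^((-1+3i)t)v: X_1 = e^(-t)(cos(3t)·(-3,-1) + sin(3t)·(-2,-1)), X_2 = e^(-t)(sin(3t)·(-3,-1) - cos(3t)·(-2,-1)).
General solution: C_1X_1 + C_2X_2.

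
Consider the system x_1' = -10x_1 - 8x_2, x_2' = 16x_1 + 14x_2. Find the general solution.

Coefficient matrix A = [[-10, -8], [16, 14]].
Characteristic polynomial det(A - λI) = λ^2 - 4λ - 12 = 0.
Eigenvalues λ = -2, 6.
For λ=-2: (A-λI) row 1 is [-8, -8], so an eigenvector is (1, -1).
For λ=6: (A-λI) row 1 is [-16, -8], so an eigenvector is (1, -2).
General solution: c_1e^(-2t)(1,-1) + c_2e^(6t)(1,-2).

x_1(t) = c_1e^(-2t) + c_2e^(6t), x_2(t) = -c_1e^(-2t) - 2c_2e^(6t)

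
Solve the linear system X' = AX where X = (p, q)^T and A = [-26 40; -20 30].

Coefficient matrix A = [[-26, 40], [-20, 30]].
Characteristic polynomial det(A - λI) = λ^2 - 4λ + 20 = 0.
Eigenvalues λ = 2 ± 4i (complex conjugate pair).
For λ=2+4i: an eigenvector is (3,2) - i(-1,-1) = (3 + i, 2 + i).
A real fundamental pair from Re and Im of e^((2+4i)t)v: X_1 = e^(2t)(cos(4t)·(3,2) + sin(4t)·(-1,-1)), X_2 = e^(2t)(sin(4t)·(3,2) - cos(4t)·(-1,-1)).
General solution: C_1X_1 + C_2X_2.

p(t) = -C_1e^(2t)sin(4t) + 3C_1e^(2t)cos(4t) + 3C_2e^(2t)sin(4t) + C_2e^(2t)cos(4t), q(t) = -C_1e^(2t)sin(4t) + 2C_1e^(2t)cos(4t) + 2C_2e^(2t)sin(4t) + C_2e^(2t)cos(4t)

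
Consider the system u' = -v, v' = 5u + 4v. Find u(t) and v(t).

Coefficient matrix A = [[0, -1], [5, 4]].
Characteristic polynomial det(A - λI) = λ^2 - 4λ + 5 = 0.
Eigenvalues λ = 2 ± i (complex conjugate pair).
For λ=2+i: an eigenvector is (0,1) - i(-1,2) = (0 + i, 1 - 2i).
A real fundamental pair from Re and Im of e^((2+i)t)v: X_1 = e^(2t)(cos(t)·(0,1) + sin(t)·(-1,2)), X_2 = e^(2t)(sin(t)·(0,1) - cos(t)·(-1,2)).
General solution: C_1X_1 + C_2X_2.

u(t) = -C_1e^(2t)sin(t) + C_2e^(2t)cos(t), v(t) = 2C_1e^(2t)sin(t) + C_1e^(2t)cos(t) + C_2e^(2t)sin(t) - 2C_2e^(2t)cos(t)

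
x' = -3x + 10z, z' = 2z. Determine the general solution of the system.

x(t) = K_1e^(-3t) - 2K_2e^(2t), z(t) = -K_2e^(2t)

Coefficient matrix A = [[-3, 10], [0, 2]].
Characteristic polynomial det(A - λI) = λ^2 + λ - 6 = 0.
Eigenvalues λ = -3, 2.
For λ=-3: (A-λI) row 1 is [0, 10], so an eigenvector is (1, 0).
For λ=2: (A-λI) row 1 is [-5, 10], so an eigenvector is (-2, -1).
General solution: K_1e^(-3t)(1,0) + K_2e^(2t)(-2,-1).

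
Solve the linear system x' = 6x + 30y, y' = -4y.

x(t) = -3K_1e^(-4t) - K_2e^(6t), y(t) = K_1e^(-4t)

Coefficient matrix A = [[6, 30], [0, -4]].
Characteristic polynomial det(A - λI) = λ^2 - 2λ - 24 = 0.
Eigenvalues λ = -4, 6.
For λ=-4: (A-λI) row 1 is [10, 30], so an eigenvector is (-3, 1).
For λ=6: (A-λI) row 1 is [0, 30], so an eigenvector is (-1, 0).
General solution: K_1e^(-4t)(-3,1) + K_2e^(6t)(-1,0).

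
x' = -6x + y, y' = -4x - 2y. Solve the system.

x(t) = -K_1e^(-4t) - K_2te^(-4t) + K_2e^(-4t), y(t) = -2K_1e^(-4t) - 2K_2te^(-4t) + K_2e^(-4t)

Coefficient matrix A = [[-6, 1], [-4, -2]].
Characteristic polynomial det(A - λI) = λ^2 + 8λ + 16 = 0.
Single eigenvalue λ = -4 with algebraic multiplicity 2.
Eigenvector v = (-1,-2); generalized eigenvector w with (A-λI)w=v is (1,1).
General solution: e^(-4t)[K_1·v + K_2·(t·v + w)].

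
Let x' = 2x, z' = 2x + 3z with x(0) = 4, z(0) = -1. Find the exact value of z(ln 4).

A = [[2,0],[2,3]]; eigenvalues λ = 2, 3.
Eigenvectors: (1,-2) for λ=2, (0,1) for λ=3.
From the initial condition, c_1 = 4, c_2 = 7.
z(ln 4) = (4)(4^2)(-2) + (7)(4^3)(1) = 320.

320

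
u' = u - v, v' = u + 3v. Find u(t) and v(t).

Coefficient matrix A = [[1, -1], [1, 3]].
Characteristic polynomial det(A - λI) = λ^2 - 4λ + 4 = 0.
Single eigenvalue λ = 2 with algebraic multiplicity 2.
Eigenvector v = (-1,1); generalized eigenvector w with (A-λI)w=v is (2,-1).
General solution: e^(2t)[C_1·v + C_2·(t·v + w)].

u(t) = -C_1e^(2t) - C_2te^(2t) + 2C_2e^(2t), v(t) = C_1e^(2t) + C_2te^(2t) - C_2e^(2t)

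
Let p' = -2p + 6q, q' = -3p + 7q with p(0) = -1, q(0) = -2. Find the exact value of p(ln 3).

A = [[-2,6],[-3,7]]; eigenvalues λ = 1, 4.
Eigenvectors: (-2,-1) for λ=1, (1,1) for λ=4.
From the initial condition, c_1 = -1, c_2 = -3.
p(ln 3) = (-1)(3^1)(-2) + (-3)(3^4)(1) = -237.

-237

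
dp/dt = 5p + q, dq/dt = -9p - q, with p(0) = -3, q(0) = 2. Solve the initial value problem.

Coefficient matrix A = [[5, 1], [-9, -1]].
Characteristic polynomial det(A - λI) = λ^2 - 4λ + 4 = 0.
Single eigenvalue λ = 2 with algebraic multiplicity 2.
Eigenvector v = (1,-3); generalized eigenvector w with (A-λI)w=v is (0,1).
General solution: e^(2t)[c_1·v + c_2·(t·v + w)].
Applying p(0)=-3, q(0)=2 gives c_1=-3, c_2=-7.

p(t) = -7te^(2t) - 3e^(2t), q(t) = 21te^(2t) + 2e^(2t)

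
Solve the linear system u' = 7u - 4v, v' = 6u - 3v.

u(t) = 2c_1e^(t) - c_2e^(3t), v(t) = 3c_1e^(t) - c_2e^(3t)

Coefficient matrix A = [[7, -4], [6, -3]].
Characteristic polynomial det(A - λI) = λ^2 - 4λ + 3 = 0.
Eigenvalues λ = 1, 3.
For λ=1: (A-λI) row 1 is [6, -4], so an eigenvector is (2, 3).
For λ=3: (A-λI) row 1 is [4, -4], so an eigenvector is (-1, -1).
General solution: c_1e^(t)(2,3) + c_2e^(3t)(-1,-1).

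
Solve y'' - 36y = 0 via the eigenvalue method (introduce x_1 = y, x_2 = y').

Let x_1 = y, x_2 = y'. Then x_1' = x_2 and x_2' = 36x_1.
A = [[0,1],[36,0]]; det(A-λI) = λ^2 - 36.
Eigenvalues λ = -6, 6 with eigenvectors (1,-6), (1,6).

y(t) = C_1e^(-6t) + C_2e^(6t)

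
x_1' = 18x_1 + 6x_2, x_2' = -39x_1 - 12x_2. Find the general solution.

Coefficient matrix A = [[18, 6], [-39, -12]].
Characteristic polynomial det(A - λI) = λ^2 - 6λ + 18 = 0.
Eigenvalues λ = 3 ± 3i (complex conjugate pair).
For λ=3+3i: an eigenvector is (1,-2) - i(1,-3) = (1 - i, -2 + 3i).
A real fundamental pair from Re and Im of e^((3+3i)t)v: X_1 = e^(3t)(cos(3t)·(1,-2) + sin(3t)·(1,-3)), X_2 = e^(3t)(sin(3t)·(1,-2) - cos(3t)·(1,-3)).
General solution: C_1X_1 + C_2X_2.

x_1(t) = C_1e^(3t)sin(3t) + C_1e^(3t)cos(3t) + C_2e^(3t)sin(3t) - C_2e^(3t)cos(3t), x_2(t) = -3C_1e^(3t)sin(3t) - 2C_1e^(3t)cos(3t) - 2C_2e^(3t)sin(3t) + 3C_2e^(3t)cos(3t)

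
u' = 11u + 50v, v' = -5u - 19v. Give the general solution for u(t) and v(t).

u(t) = c_1e^(-4t)sin(5t) - 3c_1e^(-4t)cos(5t) - 3c_2e^(-4t)sin(5t) - c_2e^(-4t)cos(5t), v(t) = c_1e^(-4t)cos(5t) + c_2e^(-4t)sin(5t)

Coefficient matrix A = [[11, 50], [-5, -19]].
Characteristic polynomial det(A - λI) = λ^2 + 8λ + 41 = 0.
Eigenvalues λ = -4 ± 5i (complex conjugate pair).
For λ=-4+5i: an eigenvector is (-3,1) - i(1,0) = (-3 - i, 1).
A real fundamental pair from Re and Im of e^((-4+5i)t)v: X_1 = e^(-4t)(cos(5t)·(-3,1) + sin(5t)·(1,0)), X_2 = e^(-4t)(sin(5t)·(-3,1) - cos(5t)·(1,0)).
General solution: c_1X_1 + c_2X_2.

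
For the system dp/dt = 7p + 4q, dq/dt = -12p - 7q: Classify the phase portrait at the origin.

A = [[7,4],[-12,-7]]; det(A-λI) = λ^2 - 1.
λ = 1, -1: opposite signs.

saddle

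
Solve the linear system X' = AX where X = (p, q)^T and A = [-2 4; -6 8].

p(t) = -2C_1e^(4t) + C_2e^(2t), q(t) = -3C_1e^(4t) + C_2e^(2t)

Coefficient matrix A = [[-2, 4], [-6, 8]].
Characteristic polynomial det(A - λI) = λ^2 - 6λ + 8 = 0.
Eigenvalues λ = 4, 2.
For λ=4: (A-λI) row 1 is [-6, 4], so an eigenvector is (-2, -3).
For λ=2: (A-λI) row 1 is [-4, 4], so an eigenvector is (1, 1).
General solution: C_1e^(4t)(-2,-3) + C_2e^(2t)(1,1).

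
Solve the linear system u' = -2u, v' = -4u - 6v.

u(t) = C_2e^(-2t), v(t) = C_1e^(-6t) - C_2e^(-2t)

Coefficient matrix A = [[-2, 0], [-4, -6]].
Characteristic polynomial det(A - λI) = λ^2 + 8λ + 12 = 0.
Eigenvalues λ = -6, -2.
For λ=-6: (A-λI) row 1 is [4, 0], so an eigenvector is (0, 1).
For λ=-2: (A-λI) row 2 is [-4, -4], so an eigenvector is (1, -1).
General solution: C_1e^(-6t)(0,1) + C_2e^(-2t)(1,-1).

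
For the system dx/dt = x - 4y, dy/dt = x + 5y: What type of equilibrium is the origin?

A = [[1,-4],[1,5]]; det(A-λI) = λ^2 - 6λ + 9.
repeated λ = 3 with a single eigenvector.

unstable improper node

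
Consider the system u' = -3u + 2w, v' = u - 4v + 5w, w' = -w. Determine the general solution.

u(t) = C_1e^(-t) - C_3e^(-3t), v(t) = 2C_1e^(-t) + C_2e^(-4t) - C_3e^(-3t), w(t) = C_1e^(-t)

Coefficient matrix A = [[-3, 0, 2], [1, -4, 5], [0, 0, -1]].
det(A - λI) = 0 gives eigenvalues λ = -1, -4, -3.
For λ=-1: eigenvector (1,2,1).
For λ=-4: eigenvector (0,1,0).
For λ=-3: eigenvector (-1,-1,0).
General solution: C_1e^(-t)(1,2,1) + C_2e^(-4t)(0,1,0) + C_3e^(-3t)(-1,-1,0).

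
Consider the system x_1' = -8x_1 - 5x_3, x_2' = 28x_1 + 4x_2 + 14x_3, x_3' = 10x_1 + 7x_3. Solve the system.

Coefficient matrix A = [[-8, 0, -5], [28, 4, 14], [10, 0, 7]].
det(A - λI) = 0 gives eigenvalues λ = 4, 2, -3.
For λ=4: eigenvector (0,1,0).
For λ=2: eigenvector (1,0,-2).
For λ=-3: eigenvector (1,-2,-1).
General solution: K_1e^(4t)(0,1,0) + K_2e^(2t)(1,0,-2) + K_3e^(-3t)(1,-2,-1).

x_1(t) = K_2e^(2t) + K_3e^(-3t), x_2(t) = K_1e^(4t) - 2K_3e^(-3t), x_3(t) = -2K_2e^(2t) - K_3e^(-3t)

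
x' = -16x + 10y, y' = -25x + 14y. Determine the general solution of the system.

Coefficient matrix A = [[-16, 10], [-25, 14]].
Characteristic polynomial det(A - λI) = λ^2 + 2λ + 26 = 0.
Eigenvalues λ = -1 ± 5i (complex conjugate pair).
For λ=-1+5i: an eigenvector is (1,1) - i(-1,-2) = (1 + i, 1 + 2i).
A real fundamental pair from Re and Im of e^((-1+5i)t)v: X_1 = e^(-t)(cos(5t)·(1,1) + sin(5t)·(-1,-2)), X_2 = e^(-t)(sin(5t)·(1,1) - cos(5t)·(-1,-2)).
General solution: c_1X_1 + c_2X_2.

x(t) = -c_1e^(-t)sin(5t) + c_1e^(-t)cos(5t) + c_2e^(-t)sin(5t) + c_2e^(-t)cos(5t), y(t) = -2c_1e^(-t)sin(5t) + c_1e^(-t)cos(5t) + c_2e^(-t)sin(5t) + 2c_2e^(-t)cos(5t)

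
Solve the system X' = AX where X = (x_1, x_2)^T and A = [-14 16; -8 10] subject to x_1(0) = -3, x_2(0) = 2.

x_1(t) = 7e^(2t) - 10e^(-6t), x_2(t) = 7e^(2t) - 5e^(-6t)

Coefficient matrix A = [[-14, 16], [-8, 10]].
Characteristic polynomial det(A - λI) = λ^2 + 4λ - 12 = 0.
Eigenvalues λ = 2, -6.
For λ=2: (A-λI) row 1 is [-16, 16], so an eigenvector is (1, 1).
For λ=-6: (A-λI) row 1 is [-8, 16], so an eigenvector is (-2, -1).
General solution: K_1e^(2t)(1,1) + K_2e^(-6t)(-2,-1).
Applying x_1(0)=-3, x_2(0)=2 gives K_1=7, K_2=5.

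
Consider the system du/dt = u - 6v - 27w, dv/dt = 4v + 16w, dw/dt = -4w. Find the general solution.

u(t) = c_1e^(t) - 2c_2e^(4t) + 3c_3e^(-4t), v(t) = c_2e^(4t) - 2c_3e^(-4t), w(t) = c_3e^(-4t)

Coefficient matrix A = [[1, -6, -27], [0, 4, 16], [0, 0, -4]].
det(A - λI) = 0 gives eigenvalues λ = 1, 4, -4.
For λ=1: eigenvector (1,0,0).
For λ=4: eigenvector (-2,1,0).
For λ=-4: eigenvector (3,-2,1).
General solution: c_1e^(t)(1,0,0) + c_2e^(4t)(-2,1,0) + c_3e^(-4t)(3,-2,1).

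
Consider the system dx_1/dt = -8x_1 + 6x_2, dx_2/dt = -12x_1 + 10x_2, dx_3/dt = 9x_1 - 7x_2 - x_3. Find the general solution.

Coefficient matrix A = [[-8, 6, 0], [-12, 10, 0], [9, -7, -1]].
det(A - λI) = 0 gives eigenvalues λ = -1, -2, 4.
For λ=-1: eigenvector (0,0,1).
For λ=-2: eigenvector (-1,-1,2).
For λ=4: eigenvector (1,2,-1).
General solution: C_1e^(-t)(0,0,1) + C_2e^(-2t)(-1,-1,2) + C_3e^(4t)(1,2,-1).

x_1(t) = -C_2e^(-2t) + C_3e^(4t), x_2(t) = -C_2e^(-2t) + 2C_3e^(4t), x_3(t) = C_1e^(-t) + 2C_2e^(-2t) - C_3e^(4t)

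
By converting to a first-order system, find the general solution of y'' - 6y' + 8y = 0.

y(t) = K_1e^(2t) + K_2e^(4t)

Let x_1 = y, x_2 = y'. Then x_1' = x_2 and x_2' = -8x_1 + 6x_2.
A = [[0,1],[-8,6]]; det(A-λI) = λ^2 - 6λ + 8.
Eigenvalues λ = 2, 4 with eigenvectors (1,2), (1,4).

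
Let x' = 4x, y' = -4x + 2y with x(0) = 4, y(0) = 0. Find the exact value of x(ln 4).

A = [[4,0],[-4,2]]; eigenvalues λ = 2, 4.
Eigenvectors: (0,1) for λ=2, (-1,2) for λ=4.
From the initial condition, c_1 = 8, c_2 = -4.
x(ln 4) = (8)(4^2)(0) + (-4)(4^4)(-1) = 1024.

1024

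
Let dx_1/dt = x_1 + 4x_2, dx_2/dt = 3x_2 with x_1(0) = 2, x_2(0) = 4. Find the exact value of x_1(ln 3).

198

A = [[1,4],[0,3]]; eigenvalues λ = 1, 3.
Eigenvectors: (1,0) for λ=1, (2,1) for λ=3.
From the initial condition, c_1 = -6, c_2 = 4.
x_1(ln 3) = (-6)(3^1)(1) + (4)(3^3)(2) = 198.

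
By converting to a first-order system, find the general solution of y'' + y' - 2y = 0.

Let x_1 = y, x_2 = y'. Then x_1' = x_2 and x_2' = 2x_1 - x_2.
A = [[0,1],[2,-1]]; det(A-λI) = λ^2 + λ - 2.
Eigenvalues λ = 1, -2 with eigenvectors (1,1), (1,-2).

y(t) = K_1e^(t) + K_2e^(-2t)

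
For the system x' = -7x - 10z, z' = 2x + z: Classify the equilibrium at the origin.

stable spiral

A = [[-7,-10],[2,1]]; det(A-λI) = λ^2 + 6λ + 13.
λ = -3 ± 2i: negative real part.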